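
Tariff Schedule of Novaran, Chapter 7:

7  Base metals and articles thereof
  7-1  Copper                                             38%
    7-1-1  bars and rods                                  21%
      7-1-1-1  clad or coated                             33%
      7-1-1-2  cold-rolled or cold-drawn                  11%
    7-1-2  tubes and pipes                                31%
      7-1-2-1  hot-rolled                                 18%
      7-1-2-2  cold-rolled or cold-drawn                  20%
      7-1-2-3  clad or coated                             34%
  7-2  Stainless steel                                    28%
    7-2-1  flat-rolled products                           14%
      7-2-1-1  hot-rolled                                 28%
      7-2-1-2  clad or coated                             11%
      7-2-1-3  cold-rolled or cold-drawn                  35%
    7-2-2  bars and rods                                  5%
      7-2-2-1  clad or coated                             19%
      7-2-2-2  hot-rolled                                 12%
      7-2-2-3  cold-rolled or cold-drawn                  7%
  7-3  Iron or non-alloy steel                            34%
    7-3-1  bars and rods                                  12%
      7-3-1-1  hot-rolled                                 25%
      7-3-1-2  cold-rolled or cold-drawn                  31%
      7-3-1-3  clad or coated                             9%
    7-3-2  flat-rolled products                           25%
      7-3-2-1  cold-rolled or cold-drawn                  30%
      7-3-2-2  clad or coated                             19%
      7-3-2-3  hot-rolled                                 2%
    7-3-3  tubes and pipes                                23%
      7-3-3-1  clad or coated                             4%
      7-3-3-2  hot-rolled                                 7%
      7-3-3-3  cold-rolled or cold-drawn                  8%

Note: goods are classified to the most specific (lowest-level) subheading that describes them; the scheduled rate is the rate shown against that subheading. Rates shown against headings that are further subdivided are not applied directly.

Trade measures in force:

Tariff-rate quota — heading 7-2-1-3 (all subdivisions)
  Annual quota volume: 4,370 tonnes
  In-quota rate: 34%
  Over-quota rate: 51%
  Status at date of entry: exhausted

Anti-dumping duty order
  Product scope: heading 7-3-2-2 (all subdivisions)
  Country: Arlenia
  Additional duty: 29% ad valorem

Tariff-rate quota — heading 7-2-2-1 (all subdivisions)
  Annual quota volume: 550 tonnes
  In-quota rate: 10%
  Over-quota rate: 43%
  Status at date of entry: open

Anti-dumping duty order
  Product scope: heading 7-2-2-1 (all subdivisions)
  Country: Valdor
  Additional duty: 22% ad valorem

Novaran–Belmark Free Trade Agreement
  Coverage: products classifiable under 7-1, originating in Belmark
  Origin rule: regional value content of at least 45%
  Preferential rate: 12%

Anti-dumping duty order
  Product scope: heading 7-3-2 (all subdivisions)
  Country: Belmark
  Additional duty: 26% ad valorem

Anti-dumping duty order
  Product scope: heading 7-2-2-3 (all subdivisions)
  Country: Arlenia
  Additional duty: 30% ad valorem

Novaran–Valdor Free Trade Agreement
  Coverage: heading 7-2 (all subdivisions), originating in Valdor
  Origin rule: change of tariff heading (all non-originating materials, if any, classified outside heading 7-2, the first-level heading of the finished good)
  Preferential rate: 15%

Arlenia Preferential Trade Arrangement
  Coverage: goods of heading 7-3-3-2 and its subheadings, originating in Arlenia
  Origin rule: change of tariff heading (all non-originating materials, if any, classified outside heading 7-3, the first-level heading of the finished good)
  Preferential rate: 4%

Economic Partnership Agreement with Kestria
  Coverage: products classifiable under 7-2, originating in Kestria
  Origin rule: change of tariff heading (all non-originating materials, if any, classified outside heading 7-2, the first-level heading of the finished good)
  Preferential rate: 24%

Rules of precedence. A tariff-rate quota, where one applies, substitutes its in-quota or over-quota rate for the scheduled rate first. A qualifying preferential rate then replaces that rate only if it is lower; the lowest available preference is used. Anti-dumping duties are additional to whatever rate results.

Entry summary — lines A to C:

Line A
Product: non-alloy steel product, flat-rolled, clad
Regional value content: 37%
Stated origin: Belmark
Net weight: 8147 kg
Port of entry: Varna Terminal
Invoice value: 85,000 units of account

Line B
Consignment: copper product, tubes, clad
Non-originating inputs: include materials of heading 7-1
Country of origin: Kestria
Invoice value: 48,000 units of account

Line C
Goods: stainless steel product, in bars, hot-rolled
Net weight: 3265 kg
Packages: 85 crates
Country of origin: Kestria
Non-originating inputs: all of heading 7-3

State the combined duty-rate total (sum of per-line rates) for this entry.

Line A: non-alloy steel → 7-3; flat-rolled → 7-3-2; clad → 7-3-2-2. Scheduled 19%. Belmark agreement on 7-1: 7-3-2-2 not covered; anti-dumping (Belmark, 7-3-2): +26%; total 19% + 26% = 45%. → 45%.
Line B: copper → 7-1; tubes → 7-1-2; clad → 7-1-2-3. Scheduled 34%. Kestria agreement on 7-2: 7-1-2-3 not covered. → 34%.
Line C: stainless steel → 7-2; in bars → 7-2-2; hot-rolled → 7-2-2-2. Scheduled 12%. Kestria agreement on 7-2: CTH met → 24% available; preference 24% not lower than 12% → no reduction. → 12%.
Sum: 45% + 34% + 12% = 91%.

91%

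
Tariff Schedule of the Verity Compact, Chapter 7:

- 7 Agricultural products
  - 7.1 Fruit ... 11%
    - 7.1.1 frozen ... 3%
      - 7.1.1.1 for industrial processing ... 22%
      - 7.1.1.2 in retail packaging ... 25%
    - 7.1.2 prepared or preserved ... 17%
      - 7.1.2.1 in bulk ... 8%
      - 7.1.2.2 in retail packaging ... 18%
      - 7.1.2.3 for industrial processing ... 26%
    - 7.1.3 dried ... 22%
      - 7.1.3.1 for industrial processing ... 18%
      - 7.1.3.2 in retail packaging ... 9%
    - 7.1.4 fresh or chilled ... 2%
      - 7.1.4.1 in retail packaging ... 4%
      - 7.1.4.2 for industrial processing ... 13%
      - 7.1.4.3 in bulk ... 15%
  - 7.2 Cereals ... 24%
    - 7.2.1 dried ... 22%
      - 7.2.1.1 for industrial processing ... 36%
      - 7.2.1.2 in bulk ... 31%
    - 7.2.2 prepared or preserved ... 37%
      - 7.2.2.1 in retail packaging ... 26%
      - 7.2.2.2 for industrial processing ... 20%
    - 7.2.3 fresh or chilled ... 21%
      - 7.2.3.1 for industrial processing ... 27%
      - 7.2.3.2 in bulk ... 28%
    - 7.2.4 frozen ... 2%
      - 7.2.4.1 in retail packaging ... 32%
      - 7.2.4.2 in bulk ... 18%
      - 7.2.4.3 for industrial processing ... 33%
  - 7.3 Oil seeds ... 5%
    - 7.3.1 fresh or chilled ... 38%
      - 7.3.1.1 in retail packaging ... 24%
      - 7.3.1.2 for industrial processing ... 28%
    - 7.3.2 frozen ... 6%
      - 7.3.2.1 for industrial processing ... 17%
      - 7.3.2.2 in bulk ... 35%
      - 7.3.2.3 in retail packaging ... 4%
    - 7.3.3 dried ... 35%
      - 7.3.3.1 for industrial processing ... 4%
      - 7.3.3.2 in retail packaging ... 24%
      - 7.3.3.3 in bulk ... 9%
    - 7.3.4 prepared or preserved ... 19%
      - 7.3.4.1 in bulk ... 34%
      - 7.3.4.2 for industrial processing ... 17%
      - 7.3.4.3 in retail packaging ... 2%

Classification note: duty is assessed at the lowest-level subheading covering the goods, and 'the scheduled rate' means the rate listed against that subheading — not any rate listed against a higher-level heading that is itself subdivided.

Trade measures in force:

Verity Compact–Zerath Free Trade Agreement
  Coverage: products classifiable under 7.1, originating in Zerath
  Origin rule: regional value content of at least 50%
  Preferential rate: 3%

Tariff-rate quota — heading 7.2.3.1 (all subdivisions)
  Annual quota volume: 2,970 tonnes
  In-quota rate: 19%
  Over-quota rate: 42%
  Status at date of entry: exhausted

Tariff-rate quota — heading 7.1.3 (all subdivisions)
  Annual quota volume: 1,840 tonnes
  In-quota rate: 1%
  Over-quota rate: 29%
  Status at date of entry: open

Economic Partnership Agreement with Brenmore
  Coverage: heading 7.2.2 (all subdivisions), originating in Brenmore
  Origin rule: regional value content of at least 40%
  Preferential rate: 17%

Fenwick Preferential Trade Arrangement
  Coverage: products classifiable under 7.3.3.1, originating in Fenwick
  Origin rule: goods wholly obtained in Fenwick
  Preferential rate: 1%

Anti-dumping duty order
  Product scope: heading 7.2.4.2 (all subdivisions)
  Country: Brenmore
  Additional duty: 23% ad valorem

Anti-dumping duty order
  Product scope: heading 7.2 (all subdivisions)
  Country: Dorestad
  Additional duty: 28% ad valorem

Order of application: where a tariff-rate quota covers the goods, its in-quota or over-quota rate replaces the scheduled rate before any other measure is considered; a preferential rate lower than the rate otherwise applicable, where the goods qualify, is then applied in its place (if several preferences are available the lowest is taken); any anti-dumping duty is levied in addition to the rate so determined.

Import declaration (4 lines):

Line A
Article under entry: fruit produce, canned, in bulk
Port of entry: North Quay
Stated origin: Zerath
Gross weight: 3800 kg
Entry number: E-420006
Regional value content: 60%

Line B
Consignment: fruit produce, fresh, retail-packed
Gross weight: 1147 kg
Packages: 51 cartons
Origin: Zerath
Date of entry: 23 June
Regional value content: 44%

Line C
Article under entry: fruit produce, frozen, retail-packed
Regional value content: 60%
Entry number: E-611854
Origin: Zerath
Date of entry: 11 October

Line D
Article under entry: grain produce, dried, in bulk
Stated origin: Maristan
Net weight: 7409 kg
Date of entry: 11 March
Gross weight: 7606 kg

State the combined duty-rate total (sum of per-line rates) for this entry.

Line A: fruit → 7.1; canned → 7.1.2; in bulk → 7.1.2.1. Scheduled 8%. Zerath agreement on 7.1: RVC ≥ 50% → 3% available; preferential 3%. → 3%.
Line B: fruit → 7.1; fresh → 7.1.4; retail-packed → 7.1.4.1. Scheduled 4%. Zerath agreement on 7.1: RVC < 50%. → 4%.
Line C: fruit → 7.1; frozen → 7.1.1; retail-packed → 7.1.1.2. Scheduled 25%. Zerath agreement on 7.1: RVC ≥ 50% → 3% available; preferential 3%. → 3%.
Line D: grain → 7.2; dried → 7.2.1; in bulk → 7.2.1.2. Scheduled 31%. No special measure applies. → 31%.
Sum: 3% + 4% + 3% + 31% = 41%.

41%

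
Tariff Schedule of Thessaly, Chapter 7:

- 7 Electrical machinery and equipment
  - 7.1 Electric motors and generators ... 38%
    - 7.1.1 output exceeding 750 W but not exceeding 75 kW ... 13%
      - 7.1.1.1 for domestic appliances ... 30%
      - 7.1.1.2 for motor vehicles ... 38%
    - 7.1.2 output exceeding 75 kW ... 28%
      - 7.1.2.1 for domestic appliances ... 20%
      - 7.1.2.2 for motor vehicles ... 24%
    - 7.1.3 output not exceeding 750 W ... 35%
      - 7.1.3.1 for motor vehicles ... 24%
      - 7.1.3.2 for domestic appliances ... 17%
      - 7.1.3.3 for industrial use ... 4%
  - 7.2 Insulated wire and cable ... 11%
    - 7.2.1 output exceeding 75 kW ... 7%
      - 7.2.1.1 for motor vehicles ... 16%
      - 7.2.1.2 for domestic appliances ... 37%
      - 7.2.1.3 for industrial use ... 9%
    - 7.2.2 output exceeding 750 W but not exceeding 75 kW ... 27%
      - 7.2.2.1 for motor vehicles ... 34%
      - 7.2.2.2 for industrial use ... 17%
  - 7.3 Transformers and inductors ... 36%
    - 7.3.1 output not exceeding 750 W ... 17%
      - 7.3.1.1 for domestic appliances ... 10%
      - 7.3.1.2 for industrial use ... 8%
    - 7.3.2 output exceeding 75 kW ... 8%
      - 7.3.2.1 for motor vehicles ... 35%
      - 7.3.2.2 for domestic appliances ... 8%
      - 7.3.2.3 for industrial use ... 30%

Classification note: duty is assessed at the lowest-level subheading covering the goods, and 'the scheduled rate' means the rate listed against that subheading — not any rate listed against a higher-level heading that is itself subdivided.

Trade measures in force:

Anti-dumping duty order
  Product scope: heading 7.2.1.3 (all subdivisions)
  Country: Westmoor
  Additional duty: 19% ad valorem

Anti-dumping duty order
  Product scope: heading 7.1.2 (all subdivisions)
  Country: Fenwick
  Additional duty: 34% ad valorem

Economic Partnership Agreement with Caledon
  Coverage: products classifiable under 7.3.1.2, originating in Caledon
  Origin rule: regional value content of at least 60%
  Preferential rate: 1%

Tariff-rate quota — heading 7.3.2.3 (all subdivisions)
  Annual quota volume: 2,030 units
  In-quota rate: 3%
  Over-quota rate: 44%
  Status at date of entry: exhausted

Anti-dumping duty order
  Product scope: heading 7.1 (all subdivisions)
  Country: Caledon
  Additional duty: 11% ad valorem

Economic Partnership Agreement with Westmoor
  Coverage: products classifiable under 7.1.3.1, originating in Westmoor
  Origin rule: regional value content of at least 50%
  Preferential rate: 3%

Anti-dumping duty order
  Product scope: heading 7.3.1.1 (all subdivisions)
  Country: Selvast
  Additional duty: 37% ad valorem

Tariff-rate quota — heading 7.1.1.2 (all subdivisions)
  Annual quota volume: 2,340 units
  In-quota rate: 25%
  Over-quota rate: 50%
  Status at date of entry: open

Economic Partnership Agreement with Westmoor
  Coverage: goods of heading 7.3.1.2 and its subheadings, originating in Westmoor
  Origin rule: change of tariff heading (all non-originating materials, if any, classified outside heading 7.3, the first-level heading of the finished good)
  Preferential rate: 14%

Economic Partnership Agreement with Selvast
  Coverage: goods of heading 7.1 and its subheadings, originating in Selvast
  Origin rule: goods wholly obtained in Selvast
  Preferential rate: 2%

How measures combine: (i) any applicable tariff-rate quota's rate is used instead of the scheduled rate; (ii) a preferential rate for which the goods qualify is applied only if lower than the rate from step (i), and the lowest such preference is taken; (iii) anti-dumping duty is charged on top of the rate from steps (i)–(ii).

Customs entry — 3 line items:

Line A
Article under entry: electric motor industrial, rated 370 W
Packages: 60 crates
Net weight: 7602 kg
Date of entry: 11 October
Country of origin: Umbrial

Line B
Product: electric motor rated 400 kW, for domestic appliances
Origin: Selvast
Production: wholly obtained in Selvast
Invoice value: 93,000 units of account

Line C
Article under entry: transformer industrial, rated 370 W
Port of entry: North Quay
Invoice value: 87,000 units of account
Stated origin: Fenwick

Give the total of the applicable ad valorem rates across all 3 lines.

Line A: electric motor → 7.1; rated 370 W → 7.1.3; industrial → 7.1.3.3. Scheduled 4%. No special measure applies. → 4%.
Line B: electric motor → 7.1; rated 400 kW → 7.1.2; for domestic appliances → 7.1.2.1. Scheduled 20%. Selvast agreement on 7.1: wholly obtained → 2% available; preferential 2%. → 2%.
Line C: transformer → 7.3; rated 370 W → 7.3.1; industrial → 7.3.1.2. Scheduled 8%. No special measure applies. → 8%.
Sum: 4% + 2% + 8% = 14%.

14%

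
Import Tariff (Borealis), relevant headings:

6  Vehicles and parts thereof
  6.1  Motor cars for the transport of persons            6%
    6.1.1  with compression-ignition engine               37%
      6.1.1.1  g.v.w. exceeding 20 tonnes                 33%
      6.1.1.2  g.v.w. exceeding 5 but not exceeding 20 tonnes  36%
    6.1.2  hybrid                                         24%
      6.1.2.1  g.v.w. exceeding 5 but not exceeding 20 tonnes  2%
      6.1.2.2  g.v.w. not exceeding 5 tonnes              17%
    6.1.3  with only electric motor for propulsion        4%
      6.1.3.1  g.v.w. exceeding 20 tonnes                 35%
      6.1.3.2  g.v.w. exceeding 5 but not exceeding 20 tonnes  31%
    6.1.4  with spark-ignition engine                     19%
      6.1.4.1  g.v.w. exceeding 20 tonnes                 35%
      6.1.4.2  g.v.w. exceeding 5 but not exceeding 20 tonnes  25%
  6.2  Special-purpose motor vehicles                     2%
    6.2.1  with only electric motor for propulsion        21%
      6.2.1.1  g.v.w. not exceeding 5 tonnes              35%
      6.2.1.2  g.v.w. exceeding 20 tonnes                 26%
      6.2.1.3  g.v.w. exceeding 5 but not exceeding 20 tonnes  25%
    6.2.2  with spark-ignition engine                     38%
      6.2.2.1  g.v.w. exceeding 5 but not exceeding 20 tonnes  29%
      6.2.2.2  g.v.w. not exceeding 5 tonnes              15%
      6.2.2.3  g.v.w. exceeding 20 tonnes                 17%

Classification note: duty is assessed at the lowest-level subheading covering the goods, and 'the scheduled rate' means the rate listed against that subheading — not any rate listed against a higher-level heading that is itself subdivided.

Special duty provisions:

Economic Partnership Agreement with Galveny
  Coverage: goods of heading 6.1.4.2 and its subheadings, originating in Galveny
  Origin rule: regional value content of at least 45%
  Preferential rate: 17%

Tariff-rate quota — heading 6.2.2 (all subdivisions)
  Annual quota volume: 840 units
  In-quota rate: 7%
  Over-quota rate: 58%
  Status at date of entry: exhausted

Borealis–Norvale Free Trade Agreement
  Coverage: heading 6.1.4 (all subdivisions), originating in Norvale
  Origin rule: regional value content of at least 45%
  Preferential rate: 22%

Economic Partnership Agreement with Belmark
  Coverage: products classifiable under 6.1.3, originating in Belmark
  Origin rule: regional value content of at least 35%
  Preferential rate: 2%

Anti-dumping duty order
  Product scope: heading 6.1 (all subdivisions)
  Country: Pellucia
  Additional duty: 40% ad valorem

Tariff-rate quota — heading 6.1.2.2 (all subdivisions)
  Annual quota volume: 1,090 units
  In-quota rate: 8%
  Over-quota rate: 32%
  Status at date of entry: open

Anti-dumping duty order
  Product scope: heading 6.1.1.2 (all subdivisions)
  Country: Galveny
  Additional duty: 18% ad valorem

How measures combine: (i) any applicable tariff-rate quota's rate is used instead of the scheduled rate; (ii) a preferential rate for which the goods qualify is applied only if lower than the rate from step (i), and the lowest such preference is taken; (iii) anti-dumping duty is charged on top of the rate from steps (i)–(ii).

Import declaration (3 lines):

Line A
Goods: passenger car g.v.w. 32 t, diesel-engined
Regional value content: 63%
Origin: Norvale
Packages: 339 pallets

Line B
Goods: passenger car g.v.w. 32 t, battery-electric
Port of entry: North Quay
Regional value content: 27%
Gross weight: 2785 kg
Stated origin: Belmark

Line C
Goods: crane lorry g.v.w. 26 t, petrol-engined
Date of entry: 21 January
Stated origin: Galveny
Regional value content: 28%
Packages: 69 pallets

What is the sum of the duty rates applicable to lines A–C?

126%

Line A: passenger car → 6.1; diesel-engined → 6.1.1; g.v.w. 32 t → 6.1.1.1. Scheduled 33%. Norvale agreement on 6.1.4: 6.1.1.1 not covered. → 33%.
Line B: passenger car → 6.1; battery-electric → 6.1.3; g.v.w. 32 t → 6.1.3.1. Scheduled 35%. Belmark agreement on 6.1.3: RVC < 35%. → 35%.
Line C: crane lorry → 6.2; petrol-engined → 6.2.2; g.v.w. 26 t → 6.2.2.3. Scheduled 17%. quota on 6.2.2 exhausted → over-quota 58%; Galveny agreement on 6.1.4.2: 6.2.2.3 not covered. → 58%.
Sum: 33% + 35% + 58% = 126%.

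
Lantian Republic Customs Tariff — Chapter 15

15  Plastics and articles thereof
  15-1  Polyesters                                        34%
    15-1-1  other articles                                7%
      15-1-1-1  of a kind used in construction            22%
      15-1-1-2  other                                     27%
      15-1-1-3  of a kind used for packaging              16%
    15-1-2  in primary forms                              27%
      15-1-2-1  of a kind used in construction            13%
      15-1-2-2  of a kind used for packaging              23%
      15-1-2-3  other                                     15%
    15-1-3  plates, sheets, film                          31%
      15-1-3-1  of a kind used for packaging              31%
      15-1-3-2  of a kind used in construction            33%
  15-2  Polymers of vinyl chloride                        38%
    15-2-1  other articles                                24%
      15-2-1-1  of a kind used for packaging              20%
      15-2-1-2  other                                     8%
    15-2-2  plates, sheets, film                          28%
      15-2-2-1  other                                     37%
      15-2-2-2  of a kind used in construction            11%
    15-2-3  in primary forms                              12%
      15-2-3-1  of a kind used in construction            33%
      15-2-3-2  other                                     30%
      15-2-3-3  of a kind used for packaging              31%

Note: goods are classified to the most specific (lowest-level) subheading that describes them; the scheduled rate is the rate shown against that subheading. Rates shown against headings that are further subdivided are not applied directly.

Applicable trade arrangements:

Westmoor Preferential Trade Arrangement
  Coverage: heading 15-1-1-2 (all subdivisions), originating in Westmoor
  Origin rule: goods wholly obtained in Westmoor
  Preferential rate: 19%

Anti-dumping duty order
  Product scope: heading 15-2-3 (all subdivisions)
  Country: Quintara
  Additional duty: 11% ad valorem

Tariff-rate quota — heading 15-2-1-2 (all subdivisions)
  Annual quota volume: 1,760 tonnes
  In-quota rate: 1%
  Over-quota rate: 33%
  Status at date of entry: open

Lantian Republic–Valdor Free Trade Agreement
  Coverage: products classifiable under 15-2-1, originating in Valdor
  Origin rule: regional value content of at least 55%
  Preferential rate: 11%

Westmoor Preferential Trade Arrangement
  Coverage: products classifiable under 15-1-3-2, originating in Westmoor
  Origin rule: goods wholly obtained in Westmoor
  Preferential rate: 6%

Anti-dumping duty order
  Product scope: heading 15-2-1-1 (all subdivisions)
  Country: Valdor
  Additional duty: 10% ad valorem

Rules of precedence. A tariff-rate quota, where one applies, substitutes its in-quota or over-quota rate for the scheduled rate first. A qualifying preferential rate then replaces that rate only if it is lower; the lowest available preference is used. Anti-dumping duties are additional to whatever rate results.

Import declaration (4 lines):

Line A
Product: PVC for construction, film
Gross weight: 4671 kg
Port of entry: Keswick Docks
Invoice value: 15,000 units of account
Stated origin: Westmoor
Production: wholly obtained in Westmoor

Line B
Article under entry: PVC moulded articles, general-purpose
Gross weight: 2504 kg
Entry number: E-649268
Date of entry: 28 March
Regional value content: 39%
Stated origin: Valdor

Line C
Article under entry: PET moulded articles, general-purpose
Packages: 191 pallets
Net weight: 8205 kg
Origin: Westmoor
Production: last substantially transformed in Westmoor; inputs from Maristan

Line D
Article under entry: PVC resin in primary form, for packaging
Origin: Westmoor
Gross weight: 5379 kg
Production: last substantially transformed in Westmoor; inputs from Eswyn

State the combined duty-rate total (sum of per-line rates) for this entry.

70%

Line A: PVC → 15-2; film → 15-2-2; for construction → 15-2-2-2. Scheduled 11%. Westmoor agreement on 15-1-1-2: 15-2-2-2 not covered; Westmoor agreement on 15-1-3-2: 15-2-2-2 not covered. → 11%.
Line B: PVC → 15-2; moulded articles → 15-2-1; general-purpose → 15-2-1-2. Scheduled 8%. quota on 15-2-1-2 open → in-quota 1%; Valdor agreement on 15-2-1: RVC < 55%. → 1%.
Line C: PET → 15-1; moulded articles → 15-1-1; general-purpose → 15-1-1-2. Scheduled 27%. Westmoor agreement on 15-1-1-2: not wholly obtained; Westmoor agreement on 15-1-3-2: 15-1-1-2 not covered. → 27%.
Line D: PVC → 15-2; resin in primary form → 15-2-3; for packaging → 15-2-3-3. Scheduled 31%. Westmoor agreement on 15-1-1-2: 15-2-3-3 not covered; Westmoor agreement on 15-1-3-2: 15-2-3-3 not covered. → 31%.
Sum: 11% + 1% + 27% + 31% = 70%.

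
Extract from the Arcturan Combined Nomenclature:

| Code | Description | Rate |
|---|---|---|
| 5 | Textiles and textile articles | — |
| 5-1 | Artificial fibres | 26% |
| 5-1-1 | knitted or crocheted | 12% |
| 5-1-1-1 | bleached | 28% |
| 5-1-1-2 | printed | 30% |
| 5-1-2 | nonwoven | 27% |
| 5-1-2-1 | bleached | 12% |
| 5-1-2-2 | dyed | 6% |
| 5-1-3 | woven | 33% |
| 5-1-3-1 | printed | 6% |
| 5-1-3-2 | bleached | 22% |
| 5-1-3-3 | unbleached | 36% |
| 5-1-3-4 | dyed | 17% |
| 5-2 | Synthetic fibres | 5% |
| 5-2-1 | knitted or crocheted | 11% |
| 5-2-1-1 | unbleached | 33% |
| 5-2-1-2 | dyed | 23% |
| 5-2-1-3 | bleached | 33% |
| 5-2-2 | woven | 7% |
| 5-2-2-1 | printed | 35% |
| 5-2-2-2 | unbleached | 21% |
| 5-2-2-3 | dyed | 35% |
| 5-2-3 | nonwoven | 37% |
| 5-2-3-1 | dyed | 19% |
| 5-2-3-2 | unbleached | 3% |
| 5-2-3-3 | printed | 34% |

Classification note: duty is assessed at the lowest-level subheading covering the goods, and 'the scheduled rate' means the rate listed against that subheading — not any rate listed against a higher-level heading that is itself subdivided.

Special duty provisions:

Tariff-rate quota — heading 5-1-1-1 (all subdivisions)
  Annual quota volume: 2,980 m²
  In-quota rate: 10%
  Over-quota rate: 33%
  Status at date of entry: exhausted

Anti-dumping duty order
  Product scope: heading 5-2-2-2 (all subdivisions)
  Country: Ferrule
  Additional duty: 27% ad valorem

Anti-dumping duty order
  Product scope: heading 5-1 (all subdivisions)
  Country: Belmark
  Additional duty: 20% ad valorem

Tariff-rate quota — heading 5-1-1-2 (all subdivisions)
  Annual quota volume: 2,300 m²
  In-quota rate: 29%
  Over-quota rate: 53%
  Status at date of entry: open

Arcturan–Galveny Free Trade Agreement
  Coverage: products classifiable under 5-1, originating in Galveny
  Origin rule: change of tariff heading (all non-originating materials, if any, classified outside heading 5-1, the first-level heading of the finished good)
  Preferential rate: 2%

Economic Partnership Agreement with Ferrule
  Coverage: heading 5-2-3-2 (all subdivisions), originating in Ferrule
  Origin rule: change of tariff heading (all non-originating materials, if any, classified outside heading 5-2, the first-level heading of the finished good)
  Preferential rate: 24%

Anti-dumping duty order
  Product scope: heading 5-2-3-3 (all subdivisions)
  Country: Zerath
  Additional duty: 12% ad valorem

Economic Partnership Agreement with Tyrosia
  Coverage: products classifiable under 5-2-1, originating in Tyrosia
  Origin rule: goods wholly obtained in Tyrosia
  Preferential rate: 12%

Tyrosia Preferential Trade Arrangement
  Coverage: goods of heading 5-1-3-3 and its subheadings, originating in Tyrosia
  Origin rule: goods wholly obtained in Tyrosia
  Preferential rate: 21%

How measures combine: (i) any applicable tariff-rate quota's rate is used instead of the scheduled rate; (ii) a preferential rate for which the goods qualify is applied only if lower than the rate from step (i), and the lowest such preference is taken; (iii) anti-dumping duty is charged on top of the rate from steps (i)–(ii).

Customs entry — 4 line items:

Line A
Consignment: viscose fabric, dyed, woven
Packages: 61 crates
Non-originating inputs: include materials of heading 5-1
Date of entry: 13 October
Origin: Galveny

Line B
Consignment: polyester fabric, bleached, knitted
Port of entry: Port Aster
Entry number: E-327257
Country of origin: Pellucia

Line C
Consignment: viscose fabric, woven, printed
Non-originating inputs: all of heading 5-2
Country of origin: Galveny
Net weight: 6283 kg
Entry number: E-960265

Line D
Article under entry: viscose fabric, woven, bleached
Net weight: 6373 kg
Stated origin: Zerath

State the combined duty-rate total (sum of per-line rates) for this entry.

74%

Line A: viscose → 5-1; woven → 5-1-3; dyed → 5-1-3-4. Scheduled 17%. Galveny agreement on 5-1: CTH not met. → 17%.
Line B: polyester → 5-2; knitted → 5-2-1; bleached → 5-2-1-3. Scheduled 33%. No special measure applies. → 33%.
Line C: viscose → 5-1; woven → 5-1-3; printed → 5-1-3-1. Scheduled 6%. Galveny agreement on 5-1: CTH met → 2% available; preferential 2%. → 2%.
Line D: viscose → 5-1; woven → 5-1-3; bleached → 5-1-3-2. Scheduled 22%. No special measure applies. → 22%.
Sum: 17% + 33% + 2% + 22% = 74%.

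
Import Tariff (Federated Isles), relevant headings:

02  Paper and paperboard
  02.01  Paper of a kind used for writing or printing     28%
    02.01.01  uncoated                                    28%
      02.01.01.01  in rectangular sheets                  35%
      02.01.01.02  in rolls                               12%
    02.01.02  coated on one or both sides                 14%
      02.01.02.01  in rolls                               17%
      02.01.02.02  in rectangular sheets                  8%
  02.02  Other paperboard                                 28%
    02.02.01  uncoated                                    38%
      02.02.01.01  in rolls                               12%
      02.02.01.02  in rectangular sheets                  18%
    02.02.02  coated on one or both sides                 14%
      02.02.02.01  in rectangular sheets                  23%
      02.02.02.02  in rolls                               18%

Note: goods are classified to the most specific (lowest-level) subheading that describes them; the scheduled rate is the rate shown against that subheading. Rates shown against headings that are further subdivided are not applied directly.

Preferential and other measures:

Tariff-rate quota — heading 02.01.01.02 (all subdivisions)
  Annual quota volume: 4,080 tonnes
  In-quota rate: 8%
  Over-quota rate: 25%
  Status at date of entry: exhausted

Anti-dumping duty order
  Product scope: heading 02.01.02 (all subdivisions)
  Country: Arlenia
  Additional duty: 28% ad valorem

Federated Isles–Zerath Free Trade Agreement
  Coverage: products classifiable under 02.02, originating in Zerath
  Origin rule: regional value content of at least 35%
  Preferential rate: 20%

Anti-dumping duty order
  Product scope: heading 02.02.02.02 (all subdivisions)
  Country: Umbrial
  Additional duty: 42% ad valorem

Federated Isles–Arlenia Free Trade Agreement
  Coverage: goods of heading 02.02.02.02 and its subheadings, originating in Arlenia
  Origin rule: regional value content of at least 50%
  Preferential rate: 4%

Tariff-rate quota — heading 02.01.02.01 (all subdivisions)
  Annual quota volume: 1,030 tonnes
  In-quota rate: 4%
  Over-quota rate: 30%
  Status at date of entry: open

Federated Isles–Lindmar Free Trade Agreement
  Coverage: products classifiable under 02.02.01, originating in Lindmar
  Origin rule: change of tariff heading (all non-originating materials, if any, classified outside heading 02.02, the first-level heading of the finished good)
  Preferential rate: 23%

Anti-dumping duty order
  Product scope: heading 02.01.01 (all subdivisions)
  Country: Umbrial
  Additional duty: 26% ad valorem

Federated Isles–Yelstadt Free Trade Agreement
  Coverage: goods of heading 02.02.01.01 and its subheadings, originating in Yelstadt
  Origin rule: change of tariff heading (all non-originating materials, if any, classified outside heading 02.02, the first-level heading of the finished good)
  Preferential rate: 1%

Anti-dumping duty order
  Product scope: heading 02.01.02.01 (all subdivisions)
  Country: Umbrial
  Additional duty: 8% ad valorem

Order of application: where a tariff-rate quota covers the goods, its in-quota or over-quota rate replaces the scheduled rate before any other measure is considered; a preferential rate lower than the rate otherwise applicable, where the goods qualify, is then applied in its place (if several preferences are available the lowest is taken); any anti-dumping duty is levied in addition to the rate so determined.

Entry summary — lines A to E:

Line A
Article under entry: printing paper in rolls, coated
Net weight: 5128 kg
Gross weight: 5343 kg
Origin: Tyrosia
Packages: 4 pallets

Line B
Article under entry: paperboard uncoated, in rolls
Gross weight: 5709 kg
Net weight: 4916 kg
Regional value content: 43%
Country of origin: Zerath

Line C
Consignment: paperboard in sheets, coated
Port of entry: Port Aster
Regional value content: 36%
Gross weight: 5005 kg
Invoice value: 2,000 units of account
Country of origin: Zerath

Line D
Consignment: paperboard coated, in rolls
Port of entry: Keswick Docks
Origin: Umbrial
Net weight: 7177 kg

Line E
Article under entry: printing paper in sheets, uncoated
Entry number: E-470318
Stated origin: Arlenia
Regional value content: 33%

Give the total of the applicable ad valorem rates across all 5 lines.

Line A: printing paper → 02.01; coated → 02.01.02; in rolls → 02.01.02.01. Scheduled 17%. quota on 02.01.02.01 open → in-quota 4%. → 4%.
Line B: paperboard → 02.02; uncoated → 02.02.01; in rolls → 02.02.01.01. Scheduled 12%. Zerath agreement on 02.02: RVC ≥ 35% → 20% available; preference 20% not lower than 12% → no reduction. → 12%.
Line C: paperboard → 02.02; coated → 02.02.02; in sheets → 02.02.02.01. Scheduled 23%. Zerath agreement on 02.02: RVC ≥ 35% → 20% available; preferential 20%. → 20%.
Line D: paperboard → 02.02; coated → 02.02.02; in rolls → 02.02.02.02. Scheduled 18%. anti-dumping (Umbrial, 02.02.02.02): +42%; total 18% + 42% = 60%. → 60%.
Line E: printing paper → 02.01; uncoated → 02.01.01; in sheets → 02.01.01.01. Scheduled 35%. Arlenia agreement on 02.02.02.02: 02.01.01.01 not covered. → 35%.
Sum: 4% + 12% + 20% + 60% + 35% = 131%.

131%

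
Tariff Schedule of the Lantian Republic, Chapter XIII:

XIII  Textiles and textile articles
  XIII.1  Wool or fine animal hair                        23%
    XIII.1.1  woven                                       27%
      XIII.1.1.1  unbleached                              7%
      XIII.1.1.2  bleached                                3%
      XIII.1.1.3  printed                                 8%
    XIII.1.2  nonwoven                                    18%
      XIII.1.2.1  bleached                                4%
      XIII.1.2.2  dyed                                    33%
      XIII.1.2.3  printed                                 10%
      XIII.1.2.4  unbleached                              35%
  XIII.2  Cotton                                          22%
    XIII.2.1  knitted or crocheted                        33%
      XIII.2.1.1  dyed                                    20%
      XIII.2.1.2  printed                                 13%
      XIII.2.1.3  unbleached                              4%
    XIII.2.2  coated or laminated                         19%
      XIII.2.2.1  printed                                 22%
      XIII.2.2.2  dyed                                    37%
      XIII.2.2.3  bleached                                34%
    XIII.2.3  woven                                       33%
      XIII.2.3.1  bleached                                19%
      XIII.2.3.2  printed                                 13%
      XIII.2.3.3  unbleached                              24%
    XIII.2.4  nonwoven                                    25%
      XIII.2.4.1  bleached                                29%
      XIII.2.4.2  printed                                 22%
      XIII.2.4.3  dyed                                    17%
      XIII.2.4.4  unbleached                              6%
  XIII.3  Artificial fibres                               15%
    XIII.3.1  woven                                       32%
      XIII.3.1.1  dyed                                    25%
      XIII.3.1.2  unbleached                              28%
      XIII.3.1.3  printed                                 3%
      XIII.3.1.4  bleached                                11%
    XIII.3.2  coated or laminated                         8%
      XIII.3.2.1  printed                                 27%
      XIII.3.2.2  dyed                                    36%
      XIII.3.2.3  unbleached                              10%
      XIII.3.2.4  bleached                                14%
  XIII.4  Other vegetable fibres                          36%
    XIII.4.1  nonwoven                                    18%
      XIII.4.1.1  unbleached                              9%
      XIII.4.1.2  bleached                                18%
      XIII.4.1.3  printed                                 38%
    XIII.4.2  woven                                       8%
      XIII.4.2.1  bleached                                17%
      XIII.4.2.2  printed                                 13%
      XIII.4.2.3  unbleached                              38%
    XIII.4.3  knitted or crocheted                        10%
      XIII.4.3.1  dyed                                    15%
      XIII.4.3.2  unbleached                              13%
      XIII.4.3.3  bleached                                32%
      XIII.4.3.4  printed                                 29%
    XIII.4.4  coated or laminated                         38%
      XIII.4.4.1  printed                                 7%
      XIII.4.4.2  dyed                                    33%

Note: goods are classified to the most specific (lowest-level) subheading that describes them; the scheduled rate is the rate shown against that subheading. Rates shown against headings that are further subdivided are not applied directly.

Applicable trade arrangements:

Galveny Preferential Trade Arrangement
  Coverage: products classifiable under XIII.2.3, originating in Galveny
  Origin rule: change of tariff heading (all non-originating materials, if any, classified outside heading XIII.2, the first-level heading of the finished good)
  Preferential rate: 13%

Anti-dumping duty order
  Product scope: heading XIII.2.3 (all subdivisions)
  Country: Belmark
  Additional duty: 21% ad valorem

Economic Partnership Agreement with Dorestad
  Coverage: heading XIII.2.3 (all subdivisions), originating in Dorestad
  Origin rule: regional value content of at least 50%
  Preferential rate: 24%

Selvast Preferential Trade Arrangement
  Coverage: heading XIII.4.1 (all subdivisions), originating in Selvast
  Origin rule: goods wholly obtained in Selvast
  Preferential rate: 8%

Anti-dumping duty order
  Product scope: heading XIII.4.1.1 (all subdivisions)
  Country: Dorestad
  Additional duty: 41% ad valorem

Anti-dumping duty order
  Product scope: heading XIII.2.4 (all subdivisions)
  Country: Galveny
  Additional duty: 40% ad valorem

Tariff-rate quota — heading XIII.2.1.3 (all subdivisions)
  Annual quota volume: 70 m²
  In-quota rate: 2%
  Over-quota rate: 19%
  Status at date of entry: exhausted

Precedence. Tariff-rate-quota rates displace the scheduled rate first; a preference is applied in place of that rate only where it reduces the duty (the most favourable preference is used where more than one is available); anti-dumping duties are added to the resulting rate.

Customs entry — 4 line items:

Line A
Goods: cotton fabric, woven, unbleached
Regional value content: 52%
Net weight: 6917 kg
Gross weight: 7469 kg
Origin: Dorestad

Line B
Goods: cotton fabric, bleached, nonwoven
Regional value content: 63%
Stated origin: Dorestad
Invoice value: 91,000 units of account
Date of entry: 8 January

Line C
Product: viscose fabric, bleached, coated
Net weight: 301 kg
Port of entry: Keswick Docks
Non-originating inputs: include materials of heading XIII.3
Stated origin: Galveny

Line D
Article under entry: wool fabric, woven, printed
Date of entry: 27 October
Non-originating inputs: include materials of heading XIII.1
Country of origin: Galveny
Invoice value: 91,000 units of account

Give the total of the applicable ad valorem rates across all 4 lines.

Line A: cotton → XIII.2; woven → XIII.2.3; unbleached → XIII.2.3.3. Scheduled 24%. Dorestad agreement on XIII.2.3: RVC ≥ 50% → 24% available; preference 24% not lower than 24% → no reduction. → 24%.
Line B: cotton → XIII.2; nonwoven → XIII.2.4; bleached → XIII.2.4.1. Scheduled 29%. Dorestad agreement on XIII.2.3: XIII.2.4.1 not covered. → 29%.
Line C: viscose → XIII.3; coated → XIII.3.2; bleached → XIII.3.2.4. Scheduled 14%. Galveny agreement on XIII.2.3: XIII.3.2.4 not covered. → 14%.
Line D: wool → XIII.1; woven → XIII.1.1; printed → XIII.1.1.3. Scheduled 8%. Galveny agreement on XIII.2.3: XIII.1.1.3 not covered. → 8%.
Sum: 24% + 29% + 14% + 8% = 75%.

75%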